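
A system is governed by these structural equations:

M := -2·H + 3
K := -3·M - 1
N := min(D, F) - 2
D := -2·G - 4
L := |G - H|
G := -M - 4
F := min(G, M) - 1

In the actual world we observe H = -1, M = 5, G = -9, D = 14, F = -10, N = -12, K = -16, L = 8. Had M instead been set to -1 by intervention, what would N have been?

Under do(M=-1), the mechanism M := -2·H + 3 is discarded; M is fixed at -1.
G = -M - 4  [with M=-1]  = -3
D = -2·G - 4  [with G=-3]  = 2
F = min(G, M) - 1  [with G=-3, M=-1]  = -4
N = min(D, F) - 2  [with D=2, F=-4]  = -6

-6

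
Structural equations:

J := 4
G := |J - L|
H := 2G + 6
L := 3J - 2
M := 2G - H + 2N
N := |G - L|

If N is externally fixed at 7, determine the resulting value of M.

8

Under do(N=7), the mechanism N := |G - L| is discarded; N is fixed at 7.
L = 3J - 2  [with J=4]  = 10
G = |J - L|  [with J=4, L=10]  = 6
H = 2G + 6  [with G=6]  = 18
M = 2G - H + 2N  [with G=6, H=18, N=7]  = 8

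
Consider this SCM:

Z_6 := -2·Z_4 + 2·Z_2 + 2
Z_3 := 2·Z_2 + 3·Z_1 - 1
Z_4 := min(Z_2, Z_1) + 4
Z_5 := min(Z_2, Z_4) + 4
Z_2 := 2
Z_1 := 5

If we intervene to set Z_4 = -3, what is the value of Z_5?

1

Intervening sets Z_4 = -3 and removes its equation (Z_4 := min(Z_2, Z_1) + 4).
Z_5 = min(Z_2, Z_4) + 4  [with Z_2=2, Z_4=-3]  = 1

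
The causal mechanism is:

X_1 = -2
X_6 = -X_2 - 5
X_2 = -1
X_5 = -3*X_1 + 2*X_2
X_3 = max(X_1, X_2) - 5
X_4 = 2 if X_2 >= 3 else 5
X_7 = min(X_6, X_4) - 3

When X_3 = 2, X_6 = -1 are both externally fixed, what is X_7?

Under do(X_3 = 2, X_6 = -1), each intervened variable's structural equation is replaced by its fixed value.
X_4 = 2 if X_2 >= 3 else 5  [with X_2=-1]  = 5
X_7 = min(X_6, X_4) - 3  [with X_6=-1, X_4=5]  = -4

-4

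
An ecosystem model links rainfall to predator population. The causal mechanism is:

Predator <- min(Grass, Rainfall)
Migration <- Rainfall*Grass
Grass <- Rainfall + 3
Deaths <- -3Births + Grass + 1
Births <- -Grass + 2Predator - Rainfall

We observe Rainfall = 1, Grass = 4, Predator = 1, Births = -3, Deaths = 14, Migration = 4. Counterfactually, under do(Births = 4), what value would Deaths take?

-7

Intervening sets Births = 4 and removes its equation (Births <- -Grass + 2Predator - Rainfall).
Grass = Rainfall + 3  [with Rainfall=1]  = 4
Deaths = -3Births + Grass + 1  [with Births=4, Grass=4]  = -7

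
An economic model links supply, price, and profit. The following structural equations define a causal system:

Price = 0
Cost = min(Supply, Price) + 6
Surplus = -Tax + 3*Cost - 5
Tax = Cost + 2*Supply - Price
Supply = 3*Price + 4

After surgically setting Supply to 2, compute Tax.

10

Under do(Supply=2), the mechanism Supply = 3*Price + 4 is discarded; Supply is fixed at 2.
Cost = min(Supply, Price) + 6  [with Supply=2, Price=0]  = 6
Tax = Cost + 2*Supply - Price  [with Cost=6, Supply=2, Price=0]  = 10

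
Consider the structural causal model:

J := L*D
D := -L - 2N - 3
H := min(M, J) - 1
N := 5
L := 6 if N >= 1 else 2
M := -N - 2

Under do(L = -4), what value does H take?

Under do(L=-4), the mechanism L := 6 if N >= 1 else 2 is discarded; L is fixed at -4.
D = -L - 2N - 3  [with L=-4, N=5]  = -9
M = -N - 2  [with N=5]  = -7
J = L*D  [with L=-4, D=-9]  = 36
H = min(M, J) - 1  [with M=-7, J=36]  = -8

-8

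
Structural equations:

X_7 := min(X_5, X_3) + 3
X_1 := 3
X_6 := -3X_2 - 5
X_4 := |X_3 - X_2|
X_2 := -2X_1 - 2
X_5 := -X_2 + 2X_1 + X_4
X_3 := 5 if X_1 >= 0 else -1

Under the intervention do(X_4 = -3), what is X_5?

11

Intervening sets X_4 = -3 and removes its equation (X_4 := |X_3 - X_2|).
X_2 = -2X_1 - 2  [with X_1=3]  = -8
X_5 = -X_2 + 2X_1 + X_4  [with X_2=-8, X_1=3, X_4=-3]  = 11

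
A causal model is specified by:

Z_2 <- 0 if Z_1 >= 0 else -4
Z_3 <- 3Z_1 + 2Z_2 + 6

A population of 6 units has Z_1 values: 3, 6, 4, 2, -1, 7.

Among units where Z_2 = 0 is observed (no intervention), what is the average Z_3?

Conditioning on Z_2=0 selects the 5 unit(s) with Z_1 ∈ {3, 6, 4, 2, 7}. Their Z_3 values: 15, 24, 18, 12, 27. Mean = 19.2.

19.2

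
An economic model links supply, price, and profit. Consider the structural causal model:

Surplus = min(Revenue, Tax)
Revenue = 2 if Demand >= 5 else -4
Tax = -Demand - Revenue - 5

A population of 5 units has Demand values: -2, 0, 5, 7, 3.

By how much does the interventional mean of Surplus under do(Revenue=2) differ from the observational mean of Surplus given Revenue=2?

3.4

The intervention sets Revenue=2 in all 5 units regardless of Demand. Recomputing Surplus per unit gives -5, -7, -12, -14, -10; average -9.6.
Observing Revenue=2 restricts to units where Revenue's equation naturally yields 2: Demand ∈ {5, 7}. In that subpopulation Surplus = -12, -14, mean -13.
Difference = -9.6 − (-13) = 3.4.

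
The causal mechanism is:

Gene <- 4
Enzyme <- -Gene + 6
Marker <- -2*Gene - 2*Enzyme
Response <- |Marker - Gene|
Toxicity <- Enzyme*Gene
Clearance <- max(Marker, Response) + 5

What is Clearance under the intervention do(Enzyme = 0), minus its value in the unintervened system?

-4

Under do(Enzyme=0), the mechanism Enzyme <- -Gene + 6 is discarded; Enzyme is fixed at 0.
Marker = -2*Gene - 2*Enzyme  [with Gene=4, Enzyme=0]  = -8
Response = |Marker - Gene|  [with Marker=-8, Gene=4]  = 12
Clearance = max(Marker, Response) + 5  [with Marker=-8, Response=12]  = 17
Without intervention: Enzyme = -Gene + 6  [with Gene=4]  = 2; Marker = -2*Gene - 2*Enzyme  [with Gene=4, Enzyme=2]  = -12; Response = |Marker - Gene|  [with Marker=-12, Gene=4]  = 16; Clearance = max(Marker, Response) + 5  [with Marker=-12, Response=16]  = 21.
Change = 17 − 21 = -4.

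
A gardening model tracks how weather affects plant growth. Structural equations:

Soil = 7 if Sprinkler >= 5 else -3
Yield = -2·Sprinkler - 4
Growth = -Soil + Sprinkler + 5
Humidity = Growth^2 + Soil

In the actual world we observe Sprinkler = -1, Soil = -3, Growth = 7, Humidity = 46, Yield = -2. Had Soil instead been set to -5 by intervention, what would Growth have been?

9

The intervention breaks the incoming arrows to Soil: Soil = 7 if Sprinkler >= 5 else -3 no longer applies, and Soil = -5.
Growth = -Soil + Sprinkler + 5  [with Soil=-5, Sprinkler=-1]  = 9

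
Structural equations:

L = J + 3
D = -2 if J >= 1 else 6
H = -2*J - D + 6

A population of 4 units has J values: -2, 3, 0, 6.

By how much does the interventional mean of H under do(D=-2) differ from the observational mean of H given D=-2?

5.5

The intervention sets D=-2 in all 4 units regardless of J. Recomputing H per unit gives 12, 2, 8, -4; average 4.5.
E[H|D=-2] averages over only the 2 units with D=-2 (J = 3, 6): H = 2, -4, mean -1.
Difference = 4.5 − (-1) = 5.5.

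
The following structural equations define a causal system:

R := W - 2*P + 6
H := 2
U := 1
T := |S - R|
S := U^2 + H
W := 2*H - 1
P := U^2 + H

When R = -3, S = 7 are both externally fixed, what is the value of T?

10

Under do(R = -3, S = 7), each intervened variable's structural equation is replaced by its fixed value.
T = |S - R|  [with S=7, R=-3]  = 10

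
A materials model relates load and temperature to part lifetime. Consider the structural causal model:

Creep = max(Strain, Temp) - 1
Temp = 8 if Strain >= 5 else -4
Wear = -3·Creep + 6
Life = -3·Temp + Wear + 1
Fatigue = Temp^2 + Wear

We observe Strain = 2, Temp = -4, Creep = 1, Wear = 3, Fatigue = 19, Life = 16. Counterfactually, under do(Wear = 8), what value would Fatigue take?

Intervening sets Wear = 8 and removes its equation (Wear = -3·Creep + 6).
Temp = 8 if Strain >= 5 else -4  [with Strain=2]  = -4
Fatigue = Temp^2 + Wear  [with Temp=-4, Wear=8]  = 24

24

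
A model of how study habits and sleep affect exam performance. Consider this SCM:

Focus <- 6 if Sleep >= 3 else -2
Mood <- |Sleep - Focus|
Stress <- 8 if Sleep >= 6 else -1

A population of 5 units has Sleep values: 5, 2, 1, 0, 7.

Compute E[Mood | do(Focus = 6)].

Under do(Focus=6), Focus's equation is replaced by Focus=6 for every unit. Per-unit Mood: 1, 4, 5, 6, 1. Mean = 3.4.

3.4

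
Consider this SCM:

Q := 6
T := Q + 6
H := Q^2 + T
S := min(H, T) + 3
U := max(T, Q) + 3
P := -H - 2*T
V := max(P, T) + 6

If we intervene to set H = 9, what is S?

12

The intervention breaks the incoming arrows to H: H := Q^2 + T no longer applies, and H = 9.
T = Q + 6  [with Q=6]  = 12
S = min(H, T) + 3  [with H=9, T=12]  = 12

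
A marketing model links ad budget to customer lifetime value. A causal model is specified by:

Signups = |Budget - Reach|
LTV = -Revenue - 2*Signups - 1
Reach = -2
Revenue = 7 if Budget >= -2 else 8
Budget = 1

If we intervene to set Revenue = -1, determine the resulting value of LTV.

-6

Intervening sets Revenue = -1 and removes its equation (Revenue = 7 if Budget >= -2 else 8).
Signups = |Budget - Reach|  [with Budget=1, Reach=-2]  = 3
LTV = -Revenue - 2*Signups - 1  [with Revenue=-1, Signups=3]  = -6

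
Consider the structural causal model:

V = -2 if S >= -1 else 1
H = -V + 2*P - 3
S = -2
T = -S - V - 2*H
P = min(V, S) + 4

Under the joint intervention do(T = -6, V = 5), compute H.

-4

Setting T = -6, V = 5 by intervention discards those variables' equations.
P = min(V, S) + 4  [with V=5, S=-2]  = 2
H = -V + 2*P - 3  [with V=5, P=2]  = -4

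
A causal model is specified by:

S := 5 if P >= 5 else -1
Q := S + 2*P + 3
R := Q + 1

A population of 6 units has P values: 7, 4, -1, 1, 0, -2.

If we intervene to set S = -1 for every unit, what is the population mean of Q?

The intervention sets S=-1 in all 6 units regardless of P. Recomputing Q per unit gives 16, 10, 0, 4, 2, -2; average 5.

5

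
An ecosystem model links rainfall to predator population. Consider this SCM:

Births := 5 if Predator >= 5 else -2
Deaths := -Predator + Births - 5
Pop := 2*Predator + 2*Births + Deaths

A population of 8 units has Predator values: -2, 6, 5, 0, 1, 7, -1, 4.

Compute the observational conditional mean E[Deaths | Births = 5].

-6

E[Deaths|Births=5] averages over only the 3 units with Births=5 (Predator = 6, 5, 7): Deaths = -6, -5, -7, mean -6.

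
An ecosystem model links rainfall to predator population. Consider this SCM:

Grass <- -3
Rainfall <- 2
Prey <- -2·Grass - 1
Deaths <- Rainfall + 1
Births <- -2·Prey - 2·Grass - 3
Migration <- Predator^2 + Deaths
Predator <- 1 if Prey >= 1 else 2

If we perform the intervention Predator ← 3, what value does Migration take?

The intervention breaks the incoming arrows to Predator: Predator <- 1 if Prey >= 1 else 2 no longer applies, and Predator = 3.
Deaths = Rainfall + 1  [with Rainfall=2]  = 3
Migration = Predator^2 + Deaths  [with Predator=3, Deaths=3]  = 12

12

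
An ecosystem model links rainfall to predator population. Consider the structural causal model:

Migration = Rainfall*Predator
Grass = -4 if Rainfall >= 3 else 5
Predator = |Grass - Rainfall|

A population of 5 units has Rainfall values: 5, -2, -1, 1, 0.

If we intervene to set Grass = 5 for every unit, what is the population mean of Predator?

4.4

Every unit gets Grass=5 under the intervention. Predator values become 0, 7, 6, 4, 5; E[Predator|do(Grass=5)] = 4.4.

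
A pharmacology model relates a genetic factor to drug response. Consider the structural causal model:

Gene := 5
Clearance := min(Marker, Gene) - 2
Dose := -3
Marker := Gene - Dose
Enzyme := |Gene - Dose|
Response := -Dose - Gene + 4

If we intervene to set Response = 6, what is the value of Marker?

The intervention breaks the incoming arrows to Response: Response := -Dose - Gene + 4 no longer applies, and Response = 6.
Since Marker is not a descendant of the intervened variable, it is unaffected.
Marker = Gene - Dose  [with Gene=5, Dose=-3]  = 8

8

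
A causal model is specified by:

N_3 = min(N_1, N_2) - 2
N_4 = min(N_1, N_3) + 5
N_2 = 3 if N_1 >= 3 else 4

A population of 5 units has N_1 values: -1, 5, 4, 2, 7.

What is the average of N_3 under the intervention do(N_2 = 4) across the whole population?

0.6

Under do(N_2=4), N_2's equation is replaced by N_2=4 for every unit. Per-unit N_3: -3, 2, 2, 0, 2. Mean = 0.6.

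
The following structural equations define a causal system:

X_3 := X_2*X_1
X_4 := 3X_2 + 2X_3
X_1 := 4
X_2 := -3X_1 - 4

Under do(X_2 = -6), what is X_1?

Under do(X_2=-6), the mechanism X_2 := -3X_1 - 4 is discarded; X_2 is fixed at -6.
X_1 is not downstream of the intervention, so its value is determined by the original equations.

4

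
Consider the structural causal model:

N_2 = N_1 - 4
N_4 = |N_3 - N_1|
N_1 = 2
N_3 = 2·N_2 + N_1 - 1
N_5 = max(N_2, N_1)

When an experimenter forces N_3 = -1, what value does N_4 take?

The intervention breaks the incoming arrows to N_3: N_3 = 2·N_2 + N_1 - 1 no longer applies, and N_3 = -1.
N_4 = |N_3 - N_1|  [with N_3=-1, N_1=2]  = 3

3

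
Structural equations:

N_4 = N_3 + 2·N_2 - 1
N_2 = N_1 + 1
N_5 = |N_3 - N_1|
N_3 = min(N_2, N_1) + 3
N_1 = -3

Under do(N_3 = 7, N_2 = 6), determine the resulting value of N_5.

Setting N_3 = 7, N_2 = 6 by intervention discards those variables' equations.
N_5 = |N_3 - N_1|  [with N_3=7, N_1=-3]  = 10

10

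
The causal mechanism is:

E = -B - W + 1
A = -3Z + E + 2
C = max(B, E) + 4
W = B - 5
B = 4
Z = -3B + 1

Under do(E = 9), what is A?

44

do(E=9) replaces the equation E = -B - W + 1 with the constant E = 9.
Z = -3B + 1  [with B=4]  = -11
A = -3Z + E + 2  [with Z=-11, E=9]  = 44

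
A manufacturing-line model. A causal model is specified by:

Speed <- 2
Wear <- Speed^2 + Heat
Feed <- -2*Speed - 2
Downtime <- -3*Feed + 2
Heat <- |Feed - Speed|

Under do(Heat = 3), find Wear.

The intervention breaks the incoming arrows to Heat: Heat <- |Feed - Speed| no longer applies, and Heat = 3.
Wear = Speed^2 + Heat  [with Speed=2, Heat=3]  = 7

7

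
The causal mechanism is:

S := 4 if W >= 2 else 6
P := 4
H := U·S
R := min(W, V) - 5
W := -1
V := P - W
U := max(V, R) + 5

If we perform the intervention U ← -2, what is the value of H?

Intervening sets U = -2 and removes its equation (U := max(V, R) + 5).
S = 4 if W >= 2 else 6  [with W=-1]  = 6
H = U·S  [with U=-2, S=6]  = -12

-12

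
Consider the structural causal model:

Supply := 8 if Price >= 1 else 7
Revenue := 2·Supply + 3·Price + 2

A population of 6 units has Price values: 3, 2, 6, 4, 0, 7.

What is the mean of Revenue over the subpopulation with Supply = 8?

31.2

Conditioning on Supply=8 selects the 5 unit(s) with Price ∈ {3, 2, 6, 4, 7}. Their Revenue values: 27, 24, 36, 30, 39. Mean = 31.2.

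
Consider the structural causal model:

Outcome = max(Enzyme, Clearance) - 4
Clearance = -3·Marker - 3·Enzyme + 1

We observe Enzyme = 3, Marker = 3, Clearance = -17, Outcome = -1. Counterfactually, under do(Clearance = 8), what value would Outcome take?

4

The intervention breaks the incoming arrows to Clearance: Clearance = -3·Marker - 3·Enzyme + 1 no longer applies, and Clearance = 8.
Outcome = max(Enzyme, Clearance) - 4  [with Enzyme=3, Clearance=8]  = 4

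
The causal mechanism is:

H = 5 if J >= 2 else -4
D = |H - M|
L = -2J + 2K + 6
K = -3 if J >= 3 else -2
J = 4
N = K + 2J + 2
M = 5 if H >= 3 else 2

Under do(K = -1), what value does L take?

The intervention breaks the incoming arrows to K: K = -3 if J >= 3 else -2 no longer applies, and K = -1.
L = -2J + 2K + 6  [with J=4, K=-1]  = -4

-4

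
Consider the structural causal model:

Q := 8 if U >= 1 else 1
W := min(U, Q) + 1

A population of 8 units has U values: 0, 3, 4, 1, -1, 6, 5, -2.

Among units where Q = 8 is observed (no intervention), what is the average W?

4.8

Observing Q=8 restricts to units where Q's equation naturally yields 8: U ∈ {3, 4, 1, 6, 5}. In that subpopulation W = 4, 5, 2, 7, 6, mean 4.8.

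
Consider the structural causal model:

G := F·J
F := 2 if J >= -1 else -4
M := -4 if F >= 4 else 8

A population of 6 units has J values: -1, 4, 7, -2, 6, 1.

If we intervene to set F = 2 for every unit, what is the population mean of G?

do(F=2) breaks F's dependence on J. With F=2 fixed, G across the units is -2, 8, 14, -4, 12, 2, mean 5.

5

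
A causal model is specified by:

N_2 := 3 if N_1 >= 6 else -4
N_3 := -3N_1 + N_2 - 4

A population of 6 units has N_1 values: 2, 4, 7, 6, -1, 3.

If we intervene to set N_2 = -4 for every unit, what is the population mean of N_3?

Under do(N_2=-4), N_2's equation is replaced by N_2=-4 for every unit. Per-unit N_3: -14, -20, -29, -26, -5, -17. Mean = -18.5.

-18.5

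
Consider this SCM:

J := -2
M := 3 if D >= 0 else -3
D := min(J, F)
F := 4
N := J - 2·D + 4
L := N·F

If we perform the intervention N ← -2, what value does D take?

-2

Under do(N=-2), the mechanism N := J - 2·D + 4 is discarded; N is fixed at -2.
Since D is not a descendant of the intervened variable, it is unaffected.
D = min(J, F)  [with J=-2, F=4]  = -2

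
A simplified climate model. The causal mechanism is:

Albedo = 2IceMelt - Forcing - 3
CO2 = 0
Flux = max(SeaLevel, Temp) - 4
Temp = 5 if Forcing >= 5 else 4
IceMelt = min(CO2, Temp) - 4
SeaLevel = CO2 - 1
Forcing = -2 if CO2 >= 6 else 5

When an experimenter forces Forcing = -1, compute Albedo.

do(Forcing=-1) replaces the equation Forcing = -2 if CO2 >= 6 else 5 with the constant Forcing = -1.
Temp = 5 if Forcing >= 5 else 4  [with Forcing=-1]  = 4
IceMelt = min(CO2, Temp) - 4  [with CO2=0, Temp=4]  = -4
Albedo = 2IceMelt - Forcing - 3  [with IceMelt=-4, Forcing=-1]  = -10

-10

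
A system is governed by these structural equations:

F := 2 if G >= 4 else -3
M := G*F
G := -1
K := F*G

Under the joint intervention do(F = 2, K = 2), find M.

-2

The joint intervention fixes F = 2, K = 2, removing each variable's own equation.
M = G*F  [with G=-1, F=2]  = -2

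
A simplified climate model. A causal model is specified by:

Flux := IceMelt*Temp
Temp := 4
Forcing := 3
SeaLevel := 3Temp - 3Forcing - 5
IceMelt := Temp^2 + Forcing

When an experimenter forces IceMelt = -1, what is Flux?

-4

do(IceMelt=-1) replaces the equation IceMelt := Temp^2 + Forcing with the constant IceMelt = -1.
Flux = IceMelt*Temp  [with IceMelt=-1, Temp=4]  = -4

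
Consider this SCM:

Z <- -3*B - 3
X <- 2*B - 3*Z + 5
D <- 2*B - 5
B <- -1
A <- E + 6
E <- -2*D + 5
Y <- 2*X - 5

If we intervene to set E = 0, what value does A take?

6

Intervening sets E = 0 and removes its equation (E <- -2*D + 5).
A = E + 6  [with E=0]  = 6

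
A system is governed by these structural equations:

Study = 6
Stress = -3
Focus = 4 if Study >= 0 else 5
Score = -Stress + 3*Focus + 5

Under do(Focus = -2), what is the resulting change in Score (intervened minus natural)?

The intervention breaks the incoming arrows to Focus: Focus = 4 if Study >= 0 else 5 no longer applies, and Focus = -2.
Score = -Stress + 3*Focus + 5  [with Stress=-3, Focus=-2]  = 2
Without intervention: Focus = 4 if Study >= 0 else 5  [with Study=6]  = 4; Score = -Stress + 3*Focus + 5  [with Stress=-3, Focus=4]  = 20.
Change = 2 − 20 = -18.

-18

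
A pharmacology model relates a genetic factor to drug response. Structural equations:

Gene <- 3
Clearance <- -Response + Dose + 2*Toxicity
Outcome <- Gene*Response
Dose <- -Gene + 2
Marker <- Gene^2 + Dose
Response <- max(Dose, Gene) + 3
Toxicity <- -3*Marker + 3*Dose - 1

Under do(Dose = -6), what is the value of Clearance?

-68

Under do(Dose=-6), the mechanism Dose <- -Gene + 2 is discarded; Dose is fixed at -6.
Marker = Gene^2 + Dose  [with Gene=3, Dose=-6]  = 3
Response = max(Dose, Gene) + 3  [with Dose=-6, Gene=3]  = 6
Toxicity = -3*Marker + 3*Dose - 1  [with Marker=3, Dose=-6]  = -28
Clearance = -Response + Dose + 2*Toxicity  [with Response=6, Dose=-6, Toxicity=-28]  = -68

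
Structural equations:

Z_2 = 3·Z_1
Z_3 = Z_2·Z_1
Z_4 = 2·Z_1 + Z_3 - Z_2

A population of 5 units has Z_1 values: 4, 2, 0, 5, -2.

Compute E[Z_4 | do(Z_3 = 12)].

The intervention sets Z_3=12 in all 5 units regardless of Z_1. Recomputing Z_4 per unit gives 8, 10, 12, 7, 14; average 10.2.

10.2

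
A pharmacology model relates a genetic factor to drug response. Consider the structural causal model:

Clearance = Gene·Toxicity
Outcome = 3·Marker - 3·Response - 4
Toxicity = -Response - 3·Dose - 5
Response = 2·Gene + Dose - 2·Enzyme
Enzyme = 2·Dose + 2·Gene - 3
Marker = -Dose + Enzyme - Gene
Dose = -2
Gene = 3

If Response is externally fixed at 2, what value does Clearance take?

-3

Under do(Response=2), the mechanism Response = 2·Gene + Dose - 2·Enzyme is discarded; Response is fixed at 2.
Toxicity = -Response - 3·Dose - 5  [with Response=2, Dose=-2]  = -1
Clearance = Gene·Toxicity  [with Gene=3, Toxicity=-1]  = -3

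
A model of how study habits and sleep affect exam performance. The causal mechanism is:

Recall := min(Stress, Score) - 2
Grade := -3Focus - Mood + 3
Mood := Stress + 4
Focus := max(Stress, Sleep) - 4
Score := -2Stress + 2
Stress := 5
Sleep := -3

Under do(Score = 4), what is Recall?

Under do(Score=4), the mechanism Score := -2Stress + 2 is discarded; Score is fixed at 4.
Recall = min(Stress, Score) - 2  [with Stress=5, Score=4]  = 2

2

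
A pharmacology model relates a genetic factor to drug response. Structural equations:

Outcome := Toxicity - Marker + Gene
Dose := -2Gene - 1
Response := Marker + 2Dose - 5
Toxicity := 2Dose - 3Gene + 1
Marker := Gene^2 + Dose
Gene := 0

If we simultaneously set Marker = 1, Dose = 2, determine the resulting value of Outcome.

4

Setting Marker = 1, Dose = 2 by intervention discards those variables' equations.
Toxicity = 2Dose - 3Gene + 1  [with Dose=2, Gene=0]  = 5
Outcome = Toxicity - Marker + Gene  [with Toxicity=5, Marker=1, Gene=0]  = 4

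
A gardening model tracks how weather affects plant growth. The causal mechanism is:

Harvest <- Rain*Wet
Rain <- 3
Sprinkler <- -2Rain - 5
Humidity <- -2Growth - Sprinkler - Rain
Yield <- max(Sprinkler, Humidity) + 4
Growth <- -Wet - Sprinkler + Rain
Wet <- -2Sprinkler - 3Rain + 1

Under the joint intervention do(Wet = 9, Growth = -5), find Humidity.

18

Setting Wet = 9, Growth = -5 by intervention discards those variables' equations.
Sprinkler = -2Rain - 5  [with Rain=3]  = -11
Humidity = -2Growth - Sprinkler - Rain  [with Growth=-5, Sprinkler=-11, Rain=3]  = 18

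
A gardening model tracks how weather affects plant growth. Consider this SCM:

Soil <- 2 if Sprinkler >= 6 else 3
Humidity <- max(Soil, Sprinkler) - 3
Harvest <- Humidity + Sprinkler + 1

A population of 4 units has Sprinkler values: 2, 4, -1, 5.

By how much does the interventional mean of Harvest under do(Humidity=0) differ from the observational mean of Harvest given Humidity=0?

2

do(Humidity=0) breaks Humidity's dependence on Sprinkler. With Humidity=0 fixed, Harvest across the units is 3, 5, 0, 6, mean 3.5.
Conditioning on Humidity=0 selects the 2 unit(s) with Sprinkler ∈ {2, -1}. Their Harvest values: 3, 0. Mean = 1.5.
Difference = 3.5 − 1.5 = 2.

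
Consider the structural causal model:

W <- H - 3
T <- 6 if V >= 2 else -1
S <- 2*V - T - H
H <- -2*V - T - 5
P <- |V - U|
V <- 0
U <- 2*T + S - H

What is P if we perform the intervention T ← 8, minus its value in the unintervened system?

Under do(T=8), the mechanism T <- 6 if V >= 2 else -1 is discarded; T is fixed at 8.
H = -2*V - T - 5  [with V=0, T=8]  = -13
S = 2*V - T - H  [with V=0, T=8, H=-13]  = 5
U = 2*T + S - H  [with T=8, S=5, H=-13]  = 34
P = |V - U|  [with V=0, U=34]  = 34
Without intervention: T = 6 if V >= 2 else -1  [with V=0]  = -1; H = -2*V - T - 5  [with V=0, T=-1]  = -4; S = 2*V - T - H  [with V=0, T=-1, H=-4]  = 5; U = 2*T + S - H  [with T=-1, S=5, H=-4]  = 7; P = |V - U|  [with V=0, U=7]  = 7.
Change = 34 − 7 = 27.

27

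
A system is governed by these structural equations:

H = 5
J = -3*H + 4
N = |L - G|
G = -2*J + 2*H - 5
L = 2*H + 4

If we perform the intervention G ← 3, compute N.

11

Intervening sets G = 3 and removes its equation (G = -2*J + 2*H - 5).
L = 2*H + 4  [with H=5]  = 14
N = |L - G|  [with L=14, G=3]  = 11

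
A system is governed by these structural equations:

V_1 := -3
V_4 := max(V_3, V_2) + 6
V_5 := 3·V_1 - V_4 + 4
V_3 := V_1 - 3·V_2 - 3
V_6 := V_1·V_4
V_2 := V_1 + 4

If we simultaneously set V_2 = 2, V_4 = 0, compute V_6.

0

The joint intervention fixes V_2 = 2, V_4 = 0, removing each variable's own equation.
V_6 = V_1·V_4  [with V_1=-3, V_4=0]  = 0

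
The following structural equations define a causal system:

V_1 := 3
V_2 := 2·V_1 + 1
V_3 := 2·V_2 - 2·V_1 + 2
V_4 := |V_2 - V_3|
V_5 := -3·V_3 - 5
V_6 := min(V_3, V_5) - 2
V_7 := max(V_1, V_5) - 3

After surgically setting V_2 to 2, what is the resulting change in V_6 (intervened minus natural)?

30

Under do(V_2=2), the mechanism V_2 := 2·V_1 + 1 is discarded; V_2 is fixed at 2.
V_3 = 2·V_2 - 2·V_1 + 2  [with V_2=2, V_1=3]  = 0
V_5 = -3·V_3 - 5  [with V_3=0]  = -5
V_6 = min(V_3, V_5) - 2  [with V_3=0, V_5=-5]  = -7
Without intervention: V_2 = 2·V_1 + 1  [with V_1=3]  = 7; V_3 = 2·V_2 - 2·V_1 + 2  [with V_2=7, V_1=3]  = 10; V_5 = -3·V_3 - 5  [with V_3=10]  = -35; V_6 = min(V_3, V_5) - 2  [with V_3=10, V_5=-35]  = -37.
Change = -7 − (-37) = 30.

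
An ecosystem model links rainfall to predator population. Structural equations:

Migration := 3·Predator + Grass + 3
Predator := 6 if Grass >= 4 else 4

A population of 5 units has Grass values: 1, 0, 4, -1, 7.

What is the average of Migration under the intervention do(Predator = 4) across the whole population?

Every unit gets Predator=4 under the intervention. Migration values become 16, 15, 19, 14, 22; E[Migration|do(Predator=4)] = 17.2.

17.2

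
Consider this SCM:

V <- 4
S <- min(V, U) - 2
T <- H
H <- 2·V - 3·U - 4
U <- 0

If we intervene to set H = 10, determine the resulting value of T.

The intervention breaks the incoming arrows to H: H <- 2·V - 3·U - 4 no longer applies, and H = 10.
T = H  [with H=10]  = 10

10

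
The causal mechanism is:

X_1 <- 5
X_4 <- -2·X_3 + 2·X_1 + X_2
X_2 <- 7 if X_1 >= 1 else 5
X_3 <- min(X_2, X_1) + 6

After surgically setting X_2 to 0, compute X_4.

-2

Under do(X_2=0), the mechanism X_2 <- 7 if X_1 >= 1 else 5 is discarded; X_2 is fixed at 0.
X_3 = min(X_2, X_1) + 6  [with X_2=0, X_1=5]  = 6
X_4 = -2·X_3 + 2·X_1 + X_2  [with X_3=6, X_1=5, X_2=0]  = -2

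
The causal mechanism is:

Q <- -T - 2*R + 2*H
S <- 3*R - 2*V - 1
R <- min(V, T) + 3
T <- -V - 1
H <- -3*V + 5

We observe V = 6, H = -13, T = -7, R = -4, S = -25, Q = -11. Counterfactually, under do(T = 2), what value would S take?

2

do(T=2) replaces the equation T <- -V - 1 with the constant T = 2.
R = min(V, T) + 3  [with V=6, T=2]  = 5
S = 3*R - 2*V - 1  [with R=5, V=6]  = 2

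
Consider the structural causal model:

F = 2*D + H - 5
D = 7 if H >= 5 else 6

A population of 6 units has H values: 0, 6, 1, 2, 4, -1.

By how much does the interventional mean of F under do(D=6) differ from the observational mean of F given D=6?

Under do(D=6), D's equation is replaced by D=6 for every unit. Per-unit F: 7, 13, 8, 9, 11, 6. Mean = 9.
Conditioning on D=6 selects the 5 unit(s) with H ∈ {0, 1, 2, 4, -1}. Their F values: 7, 8, 9, 11, 6. Mean = 8.2.
Difference = 9 − 8.2 = 0.8.

0.8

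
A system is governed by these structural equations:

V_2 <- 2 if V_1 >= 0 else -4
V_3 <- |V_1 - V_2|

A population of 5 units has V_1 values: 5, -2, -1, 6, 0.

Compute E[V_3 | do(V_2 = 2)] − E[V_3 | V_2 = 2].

0.2

Every unit gets V_2=2 under the intervention. V_3 values become 3, 4, 3, 4, 2; E[V_3|do(V_2=2)] = 3.2.
Observing V_2=2 restricts to units where V_2's equation naturally yields 2: V_1 ∈ {5, 6, 0}. In that subpopulation V_3 = 3, 4, 2, mean 3.
Difference = 3.2 − 3 = 0.2.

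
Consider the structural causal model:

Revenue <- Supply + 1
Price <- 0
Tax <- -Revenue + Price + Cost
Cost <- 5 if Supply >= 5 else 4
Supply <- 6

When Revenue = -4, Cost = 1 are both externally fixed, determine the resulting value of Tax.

5

The joint intervention fixes Revenue = -4, Cost = 1, removing each variable's own equation.
Tax = -Revenue + Price + Cost  [with Revenue=-4, Price=0, Cost=1]  = 5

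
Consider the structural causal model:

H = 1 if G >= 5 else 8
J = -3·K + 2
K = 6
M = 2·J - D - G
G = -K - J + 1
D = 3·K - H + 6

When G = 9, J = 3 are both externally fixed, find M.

Setting G = 9, J = 3 by intervention discards those variables' equations.
H = 1 if G >= 5 else 8  [with G=9]  = 1
D = 3·K - H + 6  [with K=6, H=1]  = 23
M = 2·J - D - G  [with J=3, D=23, G=9]  = -26

-26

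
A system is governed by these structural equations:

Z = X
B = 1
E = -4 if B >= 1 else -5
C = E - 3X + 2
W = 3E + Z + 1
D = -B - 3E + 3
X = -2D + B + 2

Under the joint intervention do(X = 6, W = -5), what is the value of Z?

The joint intervention fixes X = 6, W = -5, removing each variable's own equation.
Z = X  [with X=6]  = 6

6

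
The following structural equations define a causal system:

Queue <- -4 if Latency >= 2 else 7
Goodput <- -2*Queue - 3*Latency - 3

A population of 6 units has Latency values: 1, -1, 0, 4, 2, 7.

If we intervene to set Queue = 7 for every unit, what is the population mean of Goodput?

-23.5

Every unit gets Queue=7 under the intervention. Goodput values become -20, -14, -17, -29, -23, -38; E[Goodput|do(Queue=7)] = -23.5.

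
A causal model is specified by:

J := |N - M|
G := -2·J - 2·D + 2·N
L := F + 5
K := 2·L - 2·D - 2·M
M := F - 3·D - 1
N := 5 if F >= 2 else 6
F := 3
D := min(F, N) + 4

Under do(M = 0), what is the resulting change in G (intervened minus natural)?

38

do(M=0) replaces the equation M := F - 3·D - 1 with the constant M = 0.
N = 5 if F >= 2 else 6  [with F=3]  = 5
D = min(F, N) + 4  [with F=3, N=5]  = 7
J = |N - M|  [with N=5, M=0]  = 5
G = -2·J - 2·D + 2·N  [with J=5, D=7, N=5]  = -14
Without intervention: N = 5 if F >= 2 else 6  [with F=3]  = 5; D = min(F, N) + 4  [with F=3, N=5]  = 7; M = F - 3·D - 1  [with F=3, D=7]  = -19; J = |N - M|  [with N=5, M=-19]  = 24; G = -2·J - 2·D + 2·N  [with J=24, D=7, N=5]  = -52.
Change = -14 − (-52) = 38.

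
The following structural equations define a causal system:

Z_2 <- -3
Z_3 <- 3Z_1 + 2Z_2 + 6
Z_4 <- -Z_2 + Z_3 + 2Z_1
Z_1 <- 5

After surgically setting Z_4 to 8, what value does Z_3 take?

15

Under do(Z_4=8), the mechanism Z_4 <- -Z_2 + Z_3 + 2Z_1 is discarded; Z_4 is fixed at 8.
Since Z_3 is not a descendant of the intervened variable, it is unaffected.
Z_3 = 3Z_1 + 2Z_2 + 6  [with Z_1=5, Z_2=-3]  = 15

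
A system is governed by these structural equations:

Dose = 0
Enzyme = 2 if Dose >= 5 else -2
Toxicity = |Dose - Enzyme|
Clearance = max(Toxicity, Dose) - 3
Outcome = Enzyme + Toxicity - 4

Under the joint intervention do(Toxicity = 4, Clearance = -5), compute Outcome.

-2

Setting Toxicity = 4, Clearance = -5 by intervention discards those variables' equations.
Enzyme = 2 if Dose >= 5 else -2  [with Dose=0]  = -2
Outcome = Enzyme + Toxicity - 4  [with Enzyme=-2, Toxicity=4]  = -2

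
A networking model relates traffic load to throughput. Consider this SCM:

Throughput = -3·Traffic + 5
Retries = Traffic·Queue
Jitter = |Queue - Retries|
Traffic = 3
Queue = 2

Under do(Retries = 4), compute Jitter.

The intervention breaks the incoming arrows to Retries: Retries = Traffic·Queue no longer applies, and Retries = 4.
Jitter = |Queue - Retries|  [with Queue=2, Retries=4]  = 2

2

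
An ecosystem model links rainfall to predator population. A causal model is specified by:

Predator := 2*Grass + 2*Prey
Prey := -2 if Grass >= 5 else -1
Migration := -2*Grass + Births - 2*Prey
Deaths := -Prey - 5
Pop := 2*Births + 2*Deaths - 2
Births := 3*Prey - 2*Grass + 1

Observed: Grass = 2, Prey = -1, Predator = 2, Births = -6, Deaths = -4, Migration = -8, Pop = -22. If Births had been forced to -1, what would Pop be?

The intervention breaks the incoming arrows to Births: Births := 3*Prey - 2*Grass + 1 no longer applies, and Births = -1.
Prey = -2 if Grass >= 5 else -1  [with Grass=2]  = -1
Deaths = -Prey - 5  [with Prey=-1]  = -4
Pop = 2*Births + 2*Deaths - 2  [with Births=-1, Deaths=-4]  = -12

-12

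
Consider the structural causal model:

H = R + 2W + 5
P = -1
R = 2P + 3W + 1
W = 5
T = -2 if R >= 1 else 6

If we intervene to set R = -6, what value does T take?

do(R=-6) replaces the equation R = 2P + 3W + 1 with the constant R = -6.
T = -2 if R >= 1 else 6  [with R=-6]  = 6

6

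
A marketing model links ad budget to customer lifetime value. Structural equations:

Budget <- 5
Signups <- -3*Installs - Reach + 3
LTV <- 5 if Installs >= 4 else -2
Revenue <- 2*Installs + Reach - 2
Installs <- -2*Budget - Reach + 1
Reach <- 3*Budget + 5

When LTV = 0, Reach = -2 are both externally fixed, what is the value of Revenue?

-18

The joint intervention fixes LTV = 0, Reach = -2, removing each variable's own equation.
Installs = -2*Budget - Reach + 1  [with Budget=5, Reach=-2]  = -7
Revenue = 2*Installs + Reach - 2  [with Installs=-7, Reach=-2]  = -18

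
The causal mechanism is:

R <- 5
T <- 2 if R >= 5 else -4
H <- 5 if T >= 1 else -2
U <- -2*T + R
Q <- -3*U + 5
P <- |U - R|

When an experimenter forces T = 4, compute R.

Under do(T=4), the mechanism T <- 2 if R >= 5 else -4 is discarded; T is fixed at 4.
R is not downstream of the intervention, so its value is determined by the original equations.

5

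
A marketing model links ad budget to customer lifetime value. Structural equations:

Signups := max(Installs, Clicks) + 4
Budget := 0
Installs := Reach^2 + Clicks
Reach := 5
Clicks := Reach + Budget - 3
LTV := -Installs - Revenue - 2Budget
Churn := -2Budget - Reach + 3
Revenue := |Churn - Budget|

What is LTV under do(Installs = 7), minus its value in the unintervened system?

do(Installs=7) replaces the equation Installs := Reach^2 + Clicks with the constant Installs = 7.
Churn = -2Budget - Reach + 3  [with Budget=0, Reach=5]  = -2
Revenue = |Churn - Budget|  [with Churn=-2, Budget=0]  = 2
LTV = -Installs - Revenue - 2Budget  [with Installs=7, Revenue=2, Budget=0]  = -9
Without intervention: Clicks = Reach + Budget - 3  [with Reach=5, Budget=0]  = 2; Installs = Reach^2 + Clicks  [with Reach=5, Clicks=2]  = 27; Churn = -2Budget - Reach + 3  [with Budget=0, Reach=5]  = -2; Revenue = |Churn - Budget|  [with Churn=-2, Budget=0]  = 2; LTV = -Installs - Revenue - 2Budget  [with Installs=27, Revenue=2, Budget=0]  = -29.
Change = -9 − (-29) = 20.

20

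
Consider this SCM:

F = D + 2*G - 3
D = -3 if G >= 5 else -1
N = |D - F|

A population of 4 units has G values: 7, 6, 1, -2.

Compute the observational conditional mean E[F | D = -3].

7

E[F|D=-3] averages over only the 2 units with D=-3 (G = 7, 6): F = 8, 6, mean 7.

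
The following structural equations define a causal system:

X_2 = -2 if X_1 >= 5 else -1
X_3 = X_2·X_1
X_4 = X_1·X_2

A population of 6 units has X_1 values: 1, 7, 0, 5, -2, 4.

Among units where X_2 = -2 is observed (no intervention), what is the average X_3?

E[X_3|X_2=-2] averages over only the 2 units with X_2=-2 (X_1 = 7, 5): X_3 = -14, -10, mean -12.

-12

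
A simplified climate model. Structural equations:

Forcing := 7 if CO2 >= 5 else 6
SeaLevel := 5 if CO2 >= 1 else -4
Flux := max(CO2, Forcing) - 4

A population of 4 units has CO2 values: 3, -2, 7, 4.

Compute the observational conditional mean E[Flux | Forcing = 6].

2

Observing Forcing=6 restricts to units where Forcing's equation naturally yields 6: CO2 ∈ {3, -2, 4}. In that subpopulation Flux = 2, 2, 2, mean 2.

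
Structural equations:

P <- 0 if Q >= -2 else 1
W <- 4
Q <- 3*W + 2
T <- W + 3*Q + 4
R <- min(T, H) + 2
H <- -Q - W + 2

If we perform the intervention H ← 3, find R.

do(H=3) replaces the equation H <- -Q - W + 2 with the constant H = 3.
Q = 3*W + 2  [with W=4]  = 14
T = W + 3*Q + 4  [with W=4, Q=14]  = 50
R = min(T, H) + 2  [with T=50, H=3]  = 5

5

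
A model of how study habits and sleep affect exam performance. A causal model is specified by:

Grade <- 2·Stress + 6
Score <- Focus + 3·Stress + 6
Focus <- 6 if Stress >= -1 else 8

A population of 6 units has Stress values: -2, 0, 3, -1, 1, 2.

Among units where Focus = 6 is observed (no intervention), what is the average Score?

E[Score|Focus=6] averages over only the 5 units with Focus=6 (Stress = 0, 3, -1, 1, 2): Score = 12, 21, 9, 15, 18, mean 15.

15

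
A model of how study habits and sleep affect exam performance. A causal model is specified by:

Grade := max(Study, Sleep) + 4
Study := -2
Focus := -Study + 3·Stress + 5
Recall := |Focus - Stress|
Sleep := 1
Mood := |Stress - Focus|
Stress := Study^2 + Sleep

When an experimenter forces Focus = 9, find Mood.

4

Intervening sets Focus = 9 and removes its equation (Focus := -Study + 3·Stress + 5).
Stress = Study^2 + Sleep  [with Study=-2, Sleep=1]  = 5
Mood = |Stress - Focus|  [with Stress=5, Focus=9]  = 4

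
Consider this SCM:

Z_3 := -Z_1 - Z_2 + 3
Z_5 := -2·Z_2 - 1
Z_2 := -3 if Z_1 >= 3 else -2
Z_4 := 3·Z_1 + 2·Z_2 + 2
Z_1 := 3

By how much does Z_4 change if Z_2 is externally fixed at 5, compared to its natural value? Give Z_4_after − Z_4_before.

16

Under do(Z_2=5), the mechanism Z_2 := -3 if Z_1 >= 3 else -2 is discarded; Z_2 is fixed at 5.
Z_4 = 3·Z_1 + 2·Z_2 + 2  [with Z_1=3, Z_2=5]  = 21
Without intervention: Z_2 = -3 if Z_1 >= 3 else -2  [with Z_1=3]  = -3; Z_4 = 3·Z_1 + 2·Z_2 + 2  [with Z_1=3, Z_2=-3]  = 5.
Change = 21 − 5 = 16.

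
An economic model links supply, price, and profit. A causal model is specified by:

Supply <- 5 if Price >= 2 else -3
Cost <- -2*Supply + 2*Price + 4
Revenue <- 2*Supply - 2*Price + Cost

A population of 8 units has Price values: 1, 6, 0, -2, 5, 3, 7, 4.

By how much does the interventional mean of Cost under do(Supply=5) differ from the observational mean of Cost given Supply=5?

Under do(Supply=5), Supply's equation is replaced by Supply=5 for every unit. Per-unit Cost: -4, 6, -6, -10, 4, 0, 8, 2. Mean = 0.
E[Cost|Supply=5] averages over only the 5 units with Supply=5 (Price = 6, 5, 3, 7, 4): Cost = 6, 4, 0, 8, 2, mean 4.
Difference = 0 − 4 = -4.

-4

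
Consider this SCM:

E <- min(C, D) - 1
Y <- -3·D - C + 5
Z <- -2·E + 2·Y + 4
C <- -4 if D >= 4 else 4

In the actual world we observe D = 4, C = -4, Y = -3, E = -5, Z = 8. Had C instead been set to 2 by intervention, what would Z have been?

-16

do(C=2) replaces the equation C <- -4 if D >= 4 else 4 with the constant C = 2.
Y = -3·D - C + 5  [with D=4, C=2]  = -9
E = min(C, D) - 1  [with C=2, D=4]  = 1
Z = -2·E + 2·Y + 4  [with E=1, Y=-9]  = -16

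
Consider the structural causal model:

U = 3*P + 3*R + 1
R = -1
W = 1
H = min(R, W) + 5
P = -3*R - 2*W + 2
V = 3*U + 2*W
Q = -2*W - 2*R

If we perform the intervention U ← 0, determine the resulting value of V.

Intervening sets U = 0 and removes its equation (U = 3*P + 3*R + 1).
V = 3*U + 2*W  [with U=0, W=1]  = 2

2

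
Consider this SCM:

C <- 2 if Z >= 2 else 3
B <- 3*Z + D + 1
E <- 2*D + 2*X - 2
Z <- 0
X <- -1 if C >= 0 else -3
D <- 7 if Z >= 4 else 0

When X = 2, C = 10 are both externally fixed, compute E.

2

The joint intervention fixes X = 2, C = 10, removing each variable's own equation.
D = 7 if Z >= 4 else 0  [with Z=0]  = 0
E = 2*D + 2*X - 2  [with D=0, X=2]  = 2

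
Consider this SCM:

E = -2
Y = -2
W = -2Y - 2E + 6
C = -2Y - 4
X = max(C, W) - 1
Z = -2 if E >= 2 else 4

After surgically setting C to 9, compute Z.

4

Under do(C=9), the mechanism C = -2Y - 4 is discarded; C is fixed at 9.
Since Z is not a descendant of the intervened variable, it is unaffected.
Z = -2 if E >= 2 else 4  [with E=-2]  = 4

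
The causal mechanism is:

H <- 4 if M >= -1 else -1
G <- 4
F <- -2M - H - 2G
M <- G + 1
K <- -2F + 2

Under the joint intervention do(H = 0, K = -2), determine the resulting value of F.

-18

The joint intervention fixes H = 0, K = -2, removing each variable's own equation.
M = G + 1  [with G=4]  = 5
F = -2M - H - 2G  [with M=5, H=0, G=4]  = -18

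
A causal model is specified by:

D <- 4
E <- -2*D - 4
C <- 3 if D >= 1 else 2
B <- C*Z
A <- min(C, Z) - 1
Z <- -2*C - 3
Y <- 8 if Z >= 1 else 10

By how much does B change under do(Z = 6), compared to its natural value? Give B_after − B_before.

45

do(Z=6) replaces the equation Z <- -2*C - 3 with the constant Z = 6.
C = 3 if D >= 1 else 2  [with D=4]  = 3
B = C*Z  [with C=3, Z=6]  = 18
Without intervention: C = 3 if D >= 1 else 2  [with D=4]  = 3; Z = -2*C - 3  [with C=3]  = -9; B = C*Z  [with C=3, Z=-9]  = -27.
Change = 18 − (-27) = 45.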